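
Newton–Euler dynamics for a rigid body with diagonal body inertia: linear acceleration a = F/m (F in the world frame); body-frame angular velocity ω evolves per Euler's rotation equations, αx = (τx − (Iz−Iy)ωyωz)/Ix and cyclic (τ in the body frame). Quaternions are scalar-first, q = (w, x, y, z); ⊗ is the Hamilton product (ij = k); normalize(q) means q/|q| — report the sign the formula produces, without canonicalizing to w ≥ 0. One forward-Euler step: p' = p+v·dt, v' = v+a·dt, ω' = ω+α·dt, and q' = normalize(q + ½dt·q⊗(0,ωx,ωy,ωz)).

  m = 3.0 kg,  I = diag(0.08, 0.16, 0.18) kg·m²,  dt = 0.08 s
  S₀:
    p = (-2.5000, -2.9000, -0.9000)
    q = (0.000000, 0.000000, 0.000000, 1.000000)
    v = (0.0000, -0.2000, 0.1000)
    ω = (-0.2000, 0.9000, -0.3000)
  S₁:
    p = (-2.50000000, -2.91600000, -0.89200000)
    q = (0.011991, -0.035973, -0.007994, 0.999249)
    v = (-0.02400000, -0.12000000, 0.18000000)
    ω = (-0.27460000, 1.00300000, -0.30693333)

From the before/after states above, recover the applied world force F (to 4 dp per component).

F = (-0.9000, 3.0000, 3.0000)

velocity change Δv = (-0.02400000, 0.08000000, 0.08000000)
m·(v₁−v₀)/dt = (-0.9000, 3.0000, 3.0000)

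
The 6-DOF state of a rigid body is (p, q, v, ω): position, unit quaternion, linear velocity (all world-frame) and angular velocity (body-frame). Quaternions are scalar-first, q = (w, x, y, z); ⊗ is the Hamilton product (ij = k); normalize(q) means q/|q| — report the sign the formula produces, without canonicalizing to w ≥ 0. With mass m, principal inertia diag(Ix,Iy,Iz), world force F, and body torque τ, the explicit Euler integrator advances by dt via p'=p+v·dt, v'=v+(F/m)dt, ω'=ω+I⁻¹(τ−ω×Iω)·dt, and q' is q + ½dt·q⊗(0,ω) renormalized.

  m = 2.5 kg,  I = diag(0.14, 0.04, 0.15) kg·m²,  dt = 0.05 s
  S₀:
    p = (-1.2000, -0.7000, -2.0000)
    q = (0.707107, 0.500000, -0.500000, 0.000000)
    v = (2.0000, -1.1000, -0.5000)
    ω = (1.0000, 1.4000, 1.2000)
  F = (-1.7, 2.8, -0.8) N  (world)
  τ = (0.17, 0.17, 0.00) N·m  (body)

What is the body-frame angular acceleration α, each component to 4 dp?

ω×(Iω) gyroscopic = (0.1848, -0.0120, -0.1400)
α = I⁻¹(τ − ω×Iω) = (-0.1057, 4.5500, 0.9333)

α = (-0.1057, 4.5500, 0.9333)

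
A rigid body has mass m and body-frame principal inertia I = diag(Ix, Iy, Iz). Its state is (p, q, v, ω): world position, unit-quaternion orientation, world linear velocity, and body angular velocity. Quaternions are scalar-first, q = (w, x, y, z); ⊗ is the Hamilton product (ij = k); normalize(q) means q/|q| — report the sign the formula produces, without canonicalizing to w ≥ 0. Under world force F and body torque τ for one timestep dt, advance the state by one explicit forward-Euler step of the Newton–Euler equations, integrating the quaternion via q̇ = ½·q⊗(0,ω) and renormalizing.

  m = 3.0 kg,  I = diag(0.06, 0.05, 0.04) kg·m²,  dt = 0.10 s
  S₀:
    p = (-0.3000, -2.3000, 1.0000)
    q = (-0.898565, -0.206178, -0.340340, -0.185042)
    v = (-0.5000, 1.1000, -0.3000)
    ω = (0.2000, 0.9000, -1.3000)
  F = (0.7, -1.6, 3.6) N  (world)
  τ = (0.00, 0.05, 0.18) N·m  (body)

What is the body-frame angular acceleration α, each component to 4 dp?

ω×(Iω) gyroscopic = (0.0117, -0.0052, -0.0018)
(τ − ω×Iω)/I = (-0.1950, 1.1040, 4.5450)

α = (-0.1950, 1.1040, 4.5450)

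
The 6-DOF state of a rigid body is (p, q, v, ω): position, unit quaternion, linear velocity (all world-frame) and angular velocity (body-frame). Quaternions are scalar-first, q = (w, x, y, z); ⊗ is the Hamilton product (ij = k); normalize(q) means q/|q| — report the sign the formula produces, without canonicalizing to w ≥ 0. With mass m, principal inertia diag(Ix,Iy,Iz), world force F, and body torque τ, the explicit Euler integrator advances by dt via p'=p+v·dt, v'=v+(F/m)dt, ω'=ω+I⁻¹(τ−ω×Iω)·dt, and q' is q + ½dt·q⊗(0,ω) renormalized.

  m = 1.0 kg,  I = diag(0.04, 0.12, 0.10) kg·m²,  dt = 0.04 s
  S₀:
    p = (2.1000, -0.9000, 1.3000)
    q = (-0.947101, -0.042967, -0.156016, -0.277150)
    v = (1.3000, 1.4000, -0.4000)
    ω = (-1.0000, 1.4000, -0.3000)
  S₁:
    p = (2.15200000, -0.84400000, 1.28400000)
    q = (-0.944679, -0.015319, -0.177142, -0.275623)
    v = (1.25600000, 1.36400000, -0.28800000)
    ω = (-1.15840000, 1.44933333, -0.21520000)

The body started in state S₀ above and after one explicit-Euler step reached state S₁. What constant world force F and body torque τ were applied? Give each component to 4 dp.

velocity change Δv = (-0.04400000, -0.03600000, 0.11200000)
applied force F = (-1.1000, -0.9000, 2.8000)
ω₁ − ω₀ = (-0.15840000, 0.04933333, 0.08480000)
precession coupling = (0.0084, -0.0180, -0.1120)
τ = I·(Δω/dt) + ω₀×(Iω₀) = (-0.1500, 0.1300, 0.1000)

F = (-1.1000, -0.9000, 2.8000)
τ = (-0.1500, 0.1300, 0.1000)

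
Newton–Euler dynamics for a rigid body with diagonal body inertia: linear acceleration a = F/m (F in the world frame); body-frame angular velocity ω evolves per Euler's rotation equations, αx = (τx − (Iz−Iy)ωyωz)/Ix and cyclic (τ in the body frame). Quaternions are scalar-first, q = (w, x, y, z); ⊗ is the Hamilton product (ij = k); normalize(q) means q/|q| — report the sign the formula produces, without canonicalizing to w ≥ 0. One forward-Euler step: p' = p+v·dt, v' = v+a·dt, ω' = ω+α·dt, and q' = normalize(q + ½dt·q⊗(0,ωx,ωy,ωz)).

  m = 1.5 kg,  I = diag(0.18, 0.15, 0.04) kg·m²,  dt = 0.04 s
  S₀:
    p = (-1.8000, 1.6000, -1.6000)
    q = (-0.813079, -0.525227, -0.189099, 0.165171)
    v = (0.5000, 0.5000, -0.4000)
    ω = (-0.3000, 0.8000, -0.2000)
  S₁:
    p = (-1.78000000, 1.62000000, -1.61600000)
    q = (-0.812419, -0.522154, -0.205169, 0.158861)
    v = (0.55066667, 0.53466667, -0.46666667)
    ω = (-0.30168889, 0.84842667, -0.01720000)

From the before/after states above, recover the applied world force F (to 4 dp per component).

F = (1.9000, 1.3000, -2.5000)

velocity change Δv = (0.05066667, 0.03466667, -0.06666667)
F = m·Δv/dt = (1.9000, 1.3000, -2.5000)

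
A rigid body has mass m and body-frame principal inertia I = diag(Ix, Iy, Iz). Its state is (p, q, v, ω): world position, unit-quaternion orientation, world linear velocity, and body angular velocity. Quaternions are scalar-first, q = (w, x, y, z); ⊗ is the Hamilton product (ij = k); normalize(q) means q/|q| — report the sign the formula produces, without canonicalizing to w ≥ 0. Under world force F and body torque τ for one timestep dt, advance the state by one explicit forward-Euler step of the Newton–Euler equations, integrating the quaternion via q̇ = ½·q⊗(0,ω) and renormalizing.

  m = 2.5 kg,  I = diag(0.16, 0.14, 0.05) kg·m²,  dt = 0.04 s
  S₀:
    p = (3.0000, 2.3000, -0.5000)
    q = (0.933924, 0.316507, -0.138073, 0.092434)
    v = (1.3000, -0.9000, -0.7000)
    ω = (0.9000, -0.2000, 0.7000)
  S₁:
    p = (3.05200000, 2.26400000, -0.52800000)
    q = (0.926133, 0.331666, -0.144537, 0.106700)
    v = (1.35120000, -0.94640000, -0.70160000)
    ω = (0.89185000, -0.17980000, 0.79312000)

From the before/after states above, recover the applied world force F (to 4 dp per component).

F = (3.2000, -2.9000, -0.1000)

Δv = v₁−v₀ = (0.05120000, -0.04640000, -0.00160000)
applied force F = (3.2000, -2.9000, -0.1000)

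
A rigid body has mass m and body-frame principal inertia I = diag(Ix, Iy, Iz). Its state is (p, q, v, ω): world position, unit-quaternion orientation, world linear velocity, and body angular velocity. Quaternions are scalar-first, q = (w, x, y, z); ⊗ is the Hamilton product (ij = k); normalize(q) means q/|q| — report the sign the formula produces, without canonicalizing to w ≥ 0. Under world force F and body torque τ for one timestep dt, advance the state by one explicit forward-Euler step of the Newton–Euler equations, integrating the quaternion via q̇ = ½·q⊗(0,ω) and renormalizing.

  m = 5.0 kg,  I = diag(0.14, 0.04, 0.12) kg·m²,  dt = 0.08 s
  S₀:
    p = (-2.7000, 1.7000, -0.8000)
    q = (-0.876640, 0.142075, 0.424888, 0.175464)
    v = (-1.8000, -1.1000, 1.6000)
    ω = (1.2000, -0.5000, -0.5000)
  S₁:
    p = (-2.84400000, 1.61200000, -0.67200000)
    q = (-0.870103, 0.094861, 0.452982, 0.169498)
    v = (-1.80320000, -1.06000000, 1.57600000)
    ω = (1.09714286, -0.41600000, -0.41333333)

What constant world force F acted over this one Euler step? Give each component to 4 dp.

v₁ − v₀ = (-0.00320000, 0.04000000, -0.02400000)
m·(v₁−v₀)/dt = (-0.2000, 2.5000, -1.5000)

F = (-0.2000, 2.5000, -1.5000)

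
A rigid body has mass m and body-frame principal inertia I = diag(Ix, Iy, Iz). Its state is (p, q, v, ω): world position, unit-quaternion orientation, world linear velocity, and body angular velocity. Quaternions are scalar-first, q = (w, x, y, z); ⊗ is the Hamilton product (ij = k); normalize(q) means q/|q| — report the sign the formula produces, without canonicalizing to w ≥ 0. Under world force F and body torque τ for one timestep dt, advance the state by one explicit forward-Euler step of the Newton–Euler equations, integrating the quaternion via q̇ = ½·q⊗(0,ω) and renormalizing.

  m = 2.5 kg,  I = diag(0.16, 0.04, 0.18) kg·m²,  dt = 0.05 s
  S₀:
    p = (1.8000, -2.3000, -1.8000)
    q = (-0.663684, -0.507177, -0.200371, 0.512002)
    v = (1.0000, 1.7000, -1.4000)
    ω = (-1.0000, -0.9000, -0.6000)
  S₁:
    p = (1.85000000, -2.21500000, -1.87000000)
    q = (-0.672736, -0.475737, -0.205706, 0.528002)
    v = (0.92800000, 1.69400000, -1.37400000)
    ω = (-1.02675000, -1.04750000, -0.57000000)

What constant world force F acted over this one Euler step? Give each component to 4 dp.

v₁ − v₀ = (-0.07200000, -0.00600000, 0.02600000)
F = m·Δv/dt = (-3.6000, -0.3000, 1.3000)

F = (-3.6000, -0.3000, 1.3000)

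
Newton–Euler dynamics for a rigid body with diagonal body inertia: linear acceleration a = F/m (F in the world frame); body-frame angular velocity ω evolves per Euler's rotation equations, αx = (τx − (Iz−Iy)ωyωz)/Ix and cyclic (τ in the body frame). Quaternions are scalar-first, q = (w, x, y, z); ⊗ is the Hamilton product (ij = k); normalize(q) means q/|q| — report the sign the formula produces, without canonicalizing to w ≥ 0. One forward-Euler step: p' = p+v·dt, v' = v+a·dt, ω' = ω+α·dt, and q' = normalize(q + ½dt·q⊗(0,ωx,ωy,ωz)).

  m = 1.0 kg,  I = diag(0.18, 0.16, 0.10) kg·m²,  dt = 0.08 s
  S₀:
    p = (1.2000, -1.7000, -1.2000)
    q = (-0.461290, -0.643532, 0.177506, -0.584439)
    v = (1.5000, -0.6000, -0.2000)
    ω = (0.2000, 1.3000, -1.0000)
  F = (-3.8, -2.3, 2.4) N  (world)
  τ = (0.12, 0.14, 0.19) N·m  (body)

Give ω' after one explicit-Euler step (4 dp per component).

ω' = (0.2187, 1.3780, -0.8438)

precession coupling ω×(Iω) = (0.0780, -0.0160, -0.0052)
α = I⁻¹(τ − ω×Iω) = (0.2333, 0.9750, 1.9520)
new body rate ω' = (0.2187, 1.3780, -0.8438)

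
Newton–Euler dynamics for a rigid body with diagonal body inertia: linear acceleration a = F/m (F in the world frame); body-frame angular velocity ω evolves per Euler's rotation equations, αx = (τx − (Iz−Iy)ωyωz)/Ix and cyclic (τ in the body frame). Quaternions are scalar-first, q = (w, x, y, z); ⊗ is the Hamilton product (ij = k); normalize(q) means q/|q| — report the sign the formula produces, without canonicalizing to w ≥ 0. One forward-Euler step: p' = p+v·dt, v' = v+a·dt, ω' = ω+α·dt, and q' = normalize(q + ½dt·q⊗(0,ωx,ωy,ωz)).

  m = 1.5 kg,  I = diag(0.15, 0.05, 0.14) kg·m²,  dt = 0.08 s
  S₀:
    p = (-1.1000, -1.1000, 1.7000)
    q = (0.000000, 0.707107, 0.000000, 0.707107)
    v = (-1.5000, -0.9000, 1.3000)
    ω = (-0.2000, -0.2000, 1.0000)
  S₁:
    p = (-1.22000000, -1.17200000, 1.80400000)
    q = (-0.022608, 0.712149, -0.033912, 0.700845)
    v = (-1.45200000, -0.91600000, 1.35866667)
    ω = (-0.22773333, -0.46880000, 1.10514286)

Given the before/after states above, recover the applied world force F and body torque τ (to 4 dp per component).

F = (0.9000, -0.3000, 1.1000)
τ = (-0.0700, -0.1700, 0.1800)

velocity change Δv = (0.04800000, -0.01600000, 0.05866667)
F = m·Δv/dt = (0.9000, -0.3000, 1.1000)
Δω = ω₁−ω₀ = (-0.02773333, -0.26880000, 0.10514286)
gyro term ω₀×Iω₀ = (-0.0180, -0.0020, -0.0040)
applied torque τ = (-0.0700, -0.1700, 0.1800)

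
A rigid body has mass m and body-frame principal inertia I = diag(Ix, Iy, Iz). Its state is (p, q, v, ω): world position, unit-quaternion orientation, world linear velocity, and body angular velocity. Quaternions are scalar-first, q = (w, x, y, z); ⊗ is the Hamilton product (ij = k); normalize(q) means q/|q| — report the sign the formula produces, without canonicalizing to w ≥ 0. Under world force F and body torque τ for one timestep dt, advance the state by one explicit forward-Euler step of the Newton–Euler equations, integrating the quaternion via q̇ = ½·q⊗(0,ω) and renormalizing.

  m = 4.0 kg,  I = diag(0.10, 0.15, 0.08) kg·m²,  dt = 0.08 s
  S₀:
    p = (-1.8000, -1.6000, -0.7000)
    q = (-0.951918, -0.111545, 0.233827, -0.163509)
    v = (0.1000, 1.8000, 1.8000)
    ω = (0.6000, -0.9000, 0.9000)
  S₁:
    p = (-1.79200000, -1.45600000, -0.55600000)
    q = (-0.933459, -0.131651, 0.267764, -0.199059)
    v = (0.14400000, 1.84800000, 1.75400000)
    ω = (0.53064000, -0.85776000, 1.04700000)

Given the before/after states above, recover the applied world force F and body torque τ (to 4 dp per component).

F = (2.2000, 2.4000, -2.3000)
τ = (-0.0300, 0.0900, 0.1200)

velocity change Δv = (0.04400000, 0.04800000, -0.04600000)
m·(v₁−v₀)/dt = (2.2000, 2.4000, -2.3000)
ω₁ − ω₀ = (-0.06936000, 0.04224000, 0.14700000)
precession coupling = (0.0567, 0.0108, -0.0270)
applied torque τ = (-0.0300, 0.0900, 0.1200)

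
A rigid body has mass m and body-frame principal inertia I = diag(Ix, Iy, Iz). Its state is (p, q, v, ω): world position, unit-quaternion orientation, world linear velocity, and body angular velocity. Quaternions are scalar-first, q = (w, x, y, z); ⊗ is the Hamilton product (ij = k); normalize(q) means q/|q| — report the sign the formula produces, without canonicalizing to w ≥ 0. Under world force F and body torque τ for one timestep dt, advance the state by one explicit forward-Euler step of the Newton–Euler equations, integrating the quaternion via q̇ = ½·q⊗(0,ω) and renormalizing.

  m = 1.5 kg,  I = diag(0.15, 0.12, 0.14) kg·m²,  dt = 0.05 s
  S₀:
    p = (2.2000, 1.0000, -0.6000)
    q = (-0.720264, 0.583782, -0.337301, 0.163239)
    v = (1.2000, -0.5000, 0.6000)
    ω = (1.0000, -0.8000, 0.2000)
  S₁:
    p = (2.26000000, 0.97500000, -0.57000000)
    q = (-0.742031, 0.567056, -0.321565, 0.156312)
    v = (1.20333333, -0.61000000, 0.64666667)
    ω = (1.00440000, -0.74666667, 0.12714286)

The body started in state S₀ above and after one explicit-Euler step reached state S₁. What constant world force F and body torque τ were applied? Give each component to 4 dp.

ω₁ − ω₀ = (0.00440000, 0.05333333, -0.07285714)
gyro term ω₀×Iω₀ = (-0.0032, 0.0020, 0.0240)
τ = I·(Δω/dt) + ω₀×(Iω₀) = (0.0100, 0.1300, -0.1800)
velocity change Δv = (0.00333333, -0.11000000, 0.04666667)
applied force F = (0.1000, -3.3000, 1.4000)

F = (0.1000, -3.3000, 1.4000)
τ = (0.0100, 0.1300, -0.1800)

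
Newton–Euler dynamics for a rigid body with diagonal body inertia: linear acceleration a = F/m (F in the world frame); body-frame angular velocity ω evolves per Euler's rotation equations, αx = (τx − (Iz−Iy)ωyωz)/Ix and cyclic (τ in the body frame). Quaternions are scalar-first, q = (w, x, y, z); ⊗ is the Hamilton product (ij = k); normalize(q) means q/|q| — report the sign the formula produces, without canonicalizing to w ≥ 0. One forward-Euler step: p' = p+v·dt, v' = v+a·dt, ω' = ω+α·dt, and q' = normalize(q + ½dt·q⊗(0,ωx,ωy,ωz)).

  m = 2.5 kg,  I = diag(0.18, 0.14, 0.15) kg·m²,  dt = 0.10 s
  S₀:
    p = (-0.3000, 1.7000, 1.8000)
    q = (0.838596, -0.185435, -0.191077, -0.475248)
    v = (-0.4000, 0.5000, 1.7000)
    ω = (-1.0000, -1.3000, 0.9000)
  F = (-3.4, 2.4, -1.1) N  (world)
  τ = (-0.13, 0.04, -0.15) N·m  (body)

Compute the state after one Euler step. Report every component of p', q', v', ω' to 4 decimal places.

p' = (-0.3400, 1.7500, 1.9700)
q' = (0.8346, -0.2657, -0.2126, -0.4331)
v' = (-0.5360, 0.5960, 1.6560)
ω' = (-1.0657, -1.2521, 0.8347)

angular accel α = (-0.6572, 0.4786, -0.6533)
new body rate ω' = (-1.0657, -1.2521, 0.8347)
Hamilton product q⊗(0,ω) = (-0.0061119, -1.6283877, -0.4480353, 0.8047249)
q + ½dt·q⊗(0,ω), renormalized = (0.8346, -0.2657, -0.2126, -0.4331)
a = (-1.3600, 0.9600, -0.4400)
p + v·dt = (-0.3400, 1.7500, 1.9700)
v' = v + a·dt = (-0.5360, 0.5960, 1.6560)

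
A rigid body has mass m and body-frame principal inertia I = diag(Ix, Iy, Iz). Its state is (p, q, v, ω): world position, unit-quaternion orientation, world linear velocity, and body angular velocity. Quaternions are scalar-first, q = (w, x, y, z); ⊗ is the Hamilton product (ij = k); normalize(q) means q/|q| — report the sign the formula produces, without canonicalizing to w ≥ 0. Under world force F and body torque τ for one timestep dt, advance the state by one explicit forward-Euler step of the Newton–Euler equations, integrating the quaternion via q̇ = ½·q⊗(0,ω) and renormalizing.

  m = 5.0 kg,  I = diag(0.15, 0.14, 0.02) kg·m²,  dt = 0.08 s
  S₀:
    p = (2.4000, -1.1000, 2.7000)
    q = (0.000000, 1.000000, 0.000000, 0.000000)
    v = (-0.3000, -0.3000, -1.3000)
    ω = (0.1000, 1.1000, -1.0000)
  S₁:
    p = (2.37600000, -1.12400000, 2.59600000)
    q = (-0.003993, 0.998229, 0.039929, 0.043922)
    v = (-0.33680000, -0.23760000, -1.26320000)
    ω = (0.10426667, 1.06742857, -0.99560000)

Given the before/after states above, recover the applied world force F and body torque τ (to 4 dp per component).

rate change Δω = (0.00426667, -0.03257143, 0.00440000)
τ = I·(Δω/dt) + ω₀×(Iω₀) = (0.1400, -0.0700, 0.0000)
Δv = v₁−v₀ = (-0.03680000, 0.06240000, 0.03680000)
F = m·Δv/dt = (-2.3000, 3.9000, 2.3000)

F = (-2.3000, 3.9000, 2.3000)
τ = (0.1400, -0.0700, 0.0000)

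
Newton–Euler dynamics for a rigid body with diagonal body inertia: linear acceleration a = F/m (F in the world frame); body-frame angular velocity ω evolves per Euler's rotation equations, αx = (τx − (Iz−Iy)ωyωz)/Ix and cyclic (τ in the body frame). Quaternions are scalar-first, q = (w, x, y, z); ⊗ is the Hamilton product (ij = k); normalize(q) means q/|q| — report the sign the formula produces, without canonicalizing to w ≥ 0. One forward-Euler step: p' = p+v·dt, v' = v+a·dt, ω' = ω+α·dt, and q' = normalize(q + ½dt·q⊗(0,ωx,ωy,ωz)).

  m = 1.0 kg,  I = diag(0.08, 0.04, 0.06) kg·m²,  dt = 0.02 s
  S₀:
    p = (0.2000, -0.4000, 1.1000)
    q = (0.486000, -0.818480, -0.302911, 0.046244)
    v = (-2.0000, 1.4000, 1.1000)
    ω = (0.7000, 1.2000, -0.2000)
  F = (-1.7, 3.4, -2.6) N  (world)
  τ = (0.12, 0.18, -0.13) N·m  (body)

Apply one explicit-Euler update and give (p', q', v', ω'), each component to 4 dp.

α = I⁻¹(τ − ω×Iω) = (1.5600, 4.5700, -1.6067)
ω' = ω + α·dt = (0.7312, 1.2914, -0.2321)
q⊗(0,ω) = (0.9456780, 0.3452894, 0.4518748, -0.8673383)
q + ½dt·q⊗(0,ω), renormalized = (0.4954, -0.8149, -0.2984, 0.0376)
a = F/m = (-1.7000, 3.4000, -2.6000)
new position p' = (0.1600, -0.3720, 1.1220)
new velocity v' = (-2.0340, 1.4680, 1.0480)

p' = (0.1600, -0.3720, 1.1220)
q' = (0.4954, -0.8149, -0.2984, 0.0376)
v' = (-2.0340, 1.4680, 1.0480)
ω' = (0.7312, 1.2914, -0.2321)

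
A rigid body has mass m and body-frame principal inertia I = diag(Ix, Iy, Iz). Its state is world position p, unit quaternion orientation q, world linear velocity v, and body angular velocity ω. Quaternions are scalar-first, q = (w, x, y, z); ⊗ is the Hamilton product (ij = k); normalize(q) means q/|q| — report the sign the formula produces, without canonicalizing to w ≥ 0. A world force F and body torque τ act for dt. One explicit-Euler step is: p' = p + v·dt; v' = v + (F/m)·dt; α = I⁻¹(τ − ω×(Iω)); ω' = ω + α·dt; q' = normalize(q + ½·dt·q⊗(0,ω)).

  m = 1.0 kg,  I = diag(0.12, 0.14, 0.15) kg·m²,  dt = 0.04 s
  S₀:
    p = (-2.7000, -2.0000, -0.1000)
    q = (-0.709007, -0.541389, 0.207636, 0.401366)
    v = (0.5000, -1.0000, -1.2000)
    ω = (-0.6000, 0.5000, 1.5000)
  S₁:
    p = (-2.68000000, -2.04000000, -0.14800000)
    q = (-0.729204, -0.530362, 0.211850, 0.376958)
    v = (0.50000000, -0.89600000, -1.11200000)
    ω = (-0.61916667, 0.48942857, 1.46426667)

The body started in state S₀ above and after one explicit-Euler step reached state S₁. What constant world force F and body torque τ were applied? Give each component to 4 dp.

F = (0.0000, 2.6000, 2.2000)
τ = (-0.0500, -0.0100, -0.1400)

Δv = v₁−v₀ = (0.00000000, 0.10400000, 0.08800000)
applied force F = (0.0000, 2.6000, 2.2000)
Δω = ω₁−ω₀ = (-0.01916667, -0.01057143, -0.03573333)
gyro term ω₀×Iω₀ = (0.0075, 0.0270, -0.0060)
I·α + gyro = (-0.0500, -0.0100, -0.1400)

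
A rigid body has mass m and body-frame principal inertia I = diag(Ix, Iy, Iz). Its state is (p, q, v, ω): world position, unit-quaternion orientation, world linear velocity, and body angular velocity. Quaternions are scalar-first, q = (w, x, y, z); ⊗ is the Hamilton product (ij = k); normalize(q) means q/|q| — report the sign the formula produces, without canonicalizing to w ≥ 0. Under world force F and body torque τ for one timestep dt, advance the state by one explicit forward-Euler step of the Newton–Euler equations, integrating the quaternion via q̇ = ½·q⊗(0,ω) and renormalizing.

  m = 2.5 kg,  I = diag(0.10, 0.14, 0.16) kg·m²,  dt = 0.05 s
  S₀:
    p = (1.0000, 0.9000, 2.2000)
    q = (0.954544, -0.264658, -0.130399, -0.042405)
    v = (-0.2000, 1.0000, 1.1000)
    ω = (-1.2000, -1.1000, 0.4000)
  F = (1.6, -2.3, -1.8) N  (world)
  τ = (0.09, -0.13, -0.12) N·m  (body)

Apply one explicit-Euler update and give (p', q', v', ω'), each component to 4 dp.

p' = p + v·dt = (0.9900, 0.9500, 2.2550)
v + (F/m)dt = (-0.1680, 0.9540, 1.0640)
gyro term ω×Iω = (-0.0088, 0.0288, 0.0528)
angular accel α = (0.9880, -1.1343, -1.0800)
ω' = ω + α·dt = (-1.1506, -1.1567, 0.3460)
Hamilton product q⊗(0,ω) = (-0.4440665, -1.2442579, -0.8932492, 0.5164626)
updated quaternion q' = (0.9426, -0.2955, -0.1526, -0.0295)

p' = (0.9900, 0.9500, 2.2550)
q' = (0.9426, -0.2955, -0.1526, -0.0295)
v' = (-0.1680, 0.9540, 1.0640)
ω' = (-1.1506, -1.1567, 0.3460)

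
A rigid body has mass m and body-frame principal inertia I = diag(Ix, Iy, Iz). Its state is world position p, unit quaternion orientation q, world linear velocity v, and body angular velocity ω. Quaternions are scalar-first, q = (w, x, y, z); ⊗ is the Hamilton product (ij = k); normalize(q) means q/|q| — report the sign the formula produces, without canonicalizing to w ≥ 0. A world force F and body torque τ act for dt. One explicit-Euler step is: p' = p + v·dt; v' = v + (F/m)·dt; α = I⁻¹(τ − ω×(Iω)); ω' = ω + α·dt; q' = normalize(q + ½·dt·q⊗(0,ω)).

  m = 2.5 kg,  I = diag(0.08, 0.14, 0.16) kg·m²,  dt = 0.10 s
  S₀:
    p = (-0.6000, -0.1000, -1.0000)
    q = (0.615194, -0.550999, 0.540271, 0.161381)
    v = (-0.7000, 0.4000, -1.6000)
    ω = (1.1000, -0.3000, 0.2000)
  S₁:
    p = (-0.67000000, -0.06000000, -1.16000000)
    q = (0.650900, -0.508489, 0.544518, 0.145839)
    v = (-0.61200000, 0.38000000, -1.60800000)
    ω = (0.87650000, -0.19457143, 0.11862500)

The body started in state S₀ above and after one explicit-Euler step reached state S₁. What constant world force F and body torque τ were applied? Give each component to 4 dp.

F = (2.2000, -0.5000, -0.2000)
τ = (-0.1800, 0.1300, -0.1500)

ω₁ − ω₀ = (-0.22350000, 0.10542857, -0.08137500)
ω₀×(Iω₀) = (-0.0012, -0.0176, -0.0198)
applied torque τ = (-0.1800, 0.1300, -0.1500)
Δv = v₁−v₀ = (0.08800000, -0.02000000, -0.00800000)
F = m·Δv/dt = (2.2000, -0.5000, -0.2000)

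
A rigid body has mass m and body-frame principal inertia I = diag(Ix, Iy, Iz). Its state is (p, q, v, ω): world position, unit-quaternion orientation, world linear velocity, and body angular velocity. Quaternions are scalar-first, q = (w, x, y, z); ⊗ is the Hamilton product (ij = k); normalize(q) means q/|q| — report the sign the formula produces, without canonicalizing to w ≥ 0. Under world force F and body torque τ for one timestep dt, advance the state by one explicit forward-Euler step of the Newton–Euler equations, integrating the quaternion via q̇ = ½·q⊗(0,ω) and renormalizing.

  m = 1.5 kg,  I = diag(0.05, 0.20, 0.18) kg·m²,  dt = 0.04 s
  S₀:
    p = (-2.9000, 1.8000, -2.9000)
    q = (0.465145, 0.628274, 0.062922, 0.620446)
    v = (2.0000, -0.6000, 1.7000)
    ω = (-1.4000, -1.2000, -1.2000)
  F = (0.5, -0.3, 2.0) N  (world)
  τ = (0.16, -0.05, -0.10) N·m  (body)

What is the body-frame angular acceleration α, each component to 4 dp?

α = (3.7760, 0.8420, -1.9556)

ω×(Iω) gyroscopic = (-0.0288, -0.2184, 0.2520)
angular accel α = (3.7760, 0.8420, -1.9556)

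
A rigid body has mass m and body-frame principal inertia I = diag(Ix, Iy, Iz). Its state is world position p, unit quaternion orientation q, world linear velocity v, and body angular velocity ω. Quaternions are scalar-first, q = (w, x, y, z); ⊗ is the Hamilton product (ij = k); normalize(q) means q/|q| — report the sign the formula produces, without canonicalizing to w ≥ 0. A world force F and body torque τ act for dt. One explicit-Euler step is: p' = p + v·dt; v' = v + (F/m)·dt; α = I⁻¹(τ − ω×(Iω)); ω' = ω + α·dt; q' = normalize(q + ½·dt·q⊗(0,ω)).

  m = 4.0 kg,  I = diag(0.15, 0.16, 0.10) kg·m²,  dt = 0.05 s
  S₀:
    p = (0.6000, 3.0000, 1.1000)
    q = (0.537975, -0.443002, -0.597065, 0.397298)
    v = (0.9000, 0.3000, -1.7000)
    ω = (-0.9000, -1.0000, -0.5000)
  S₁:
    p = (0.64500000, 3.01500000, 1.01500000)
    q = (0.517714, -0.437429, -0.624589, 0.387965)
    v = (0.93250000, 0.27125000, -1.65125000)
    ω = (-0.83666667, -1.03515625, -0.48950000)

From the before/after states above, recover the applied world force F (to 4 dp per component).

F = (2.6000, -2.3000, 3.9000)

v₁ − v₀ = (0.03250000, -0.02875000, 0.04875000)
applied force F = (2.6000, -2.3000, 3.9000)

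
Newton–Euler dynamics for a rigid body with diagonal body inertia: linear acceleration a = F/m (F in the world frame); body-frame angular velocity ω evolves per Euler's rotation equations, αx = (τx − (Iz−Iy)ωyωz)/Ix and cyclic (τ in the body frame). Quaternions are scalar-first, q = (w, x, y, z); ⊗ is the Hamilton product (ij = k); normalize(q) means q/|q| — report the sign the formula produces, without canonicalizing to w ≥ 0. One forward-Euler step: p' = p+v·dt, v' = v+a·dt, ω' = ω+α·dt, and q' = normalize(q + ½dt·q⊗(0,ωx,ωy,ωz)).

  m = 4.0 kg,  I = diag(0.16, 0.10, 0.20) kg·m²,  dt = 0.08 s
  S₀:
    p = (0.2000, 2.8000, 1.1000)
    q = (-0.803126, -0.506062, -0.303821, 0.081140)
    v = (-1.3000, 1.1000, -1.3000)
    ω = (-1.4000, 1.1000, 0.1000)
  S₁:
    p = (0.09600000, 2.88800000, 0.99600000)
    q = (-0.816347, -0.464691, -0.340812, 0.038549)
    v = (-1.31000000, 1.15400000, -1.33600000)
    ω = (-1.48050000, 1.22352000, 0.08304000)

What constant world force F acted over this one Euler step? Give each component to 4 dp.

F = (-0.5000, 2.7000, -1.8000)

Δv = v₁−v₀ = (-0.01000000, 0.05400000, -0.03600000)
applied force F = (-0.5000, 2.7000, -1.8000)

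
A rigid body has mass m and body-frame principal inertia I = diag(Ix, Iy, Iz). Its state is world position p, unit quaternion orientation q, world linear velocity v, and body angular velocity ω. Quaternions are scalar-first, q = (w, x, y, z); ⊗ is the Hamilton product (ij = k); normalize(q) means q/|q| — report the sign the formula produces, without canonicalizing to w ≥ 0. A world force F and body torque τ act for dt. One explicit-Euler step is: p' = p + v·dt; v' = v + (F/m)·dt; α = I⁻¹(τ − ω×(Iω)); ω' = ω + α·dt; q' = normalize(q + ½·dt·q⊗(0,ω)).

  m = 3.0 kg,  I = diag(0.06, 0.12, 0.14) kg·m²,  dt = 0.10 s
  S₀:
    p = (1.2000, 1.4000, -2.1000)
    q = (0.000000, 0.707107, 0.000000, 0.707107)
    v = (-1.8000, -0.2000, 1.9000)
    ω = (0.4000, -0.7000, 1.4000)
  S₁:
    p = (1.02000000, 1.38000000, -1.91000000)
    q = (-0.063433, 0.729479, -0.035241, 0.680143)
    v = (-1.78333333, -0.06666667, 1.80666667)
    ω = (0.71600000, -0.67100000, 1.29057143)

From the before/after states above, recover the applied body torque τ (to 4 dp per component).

τ = (0.1700, -0.0100, -0.1700)

ω₁ − ω₀ = (0.31600000, 0.02900000, -0.10942857)
τ = I·(Δω/dt) + ω₀×(Iω₀) = (0.1700, -0.0100, -0.1700)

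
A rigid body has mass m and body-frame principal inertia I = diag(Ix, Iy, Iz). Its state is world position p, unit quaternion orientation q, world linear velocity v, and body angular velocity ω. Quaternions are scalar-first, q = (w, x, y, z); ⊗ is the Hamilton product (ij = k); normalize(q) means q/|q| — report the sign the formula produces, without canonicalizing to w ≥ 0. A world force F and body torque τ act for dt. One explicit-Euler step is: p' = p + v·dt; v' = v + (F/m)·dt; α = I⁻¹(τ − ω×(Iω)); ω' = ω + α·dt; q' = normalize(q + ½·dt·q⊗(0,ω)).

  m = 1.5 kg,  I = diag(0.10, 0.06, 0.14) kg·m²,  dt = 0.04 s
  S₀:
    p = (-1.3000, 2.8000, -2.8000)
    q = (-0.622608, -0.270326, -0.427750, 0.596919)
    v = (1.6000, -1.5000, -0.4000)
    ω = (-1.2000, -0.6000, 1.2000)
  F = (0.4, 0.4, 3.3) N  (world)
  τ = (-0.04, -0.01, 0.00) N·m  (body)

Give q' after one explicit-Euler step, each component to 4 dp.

Hamilton product q⊗(0,ω) = (-1.2973440, 0.5919810, -0.0183468, -1.0982340)
updated quaternion q' = (-0.6481, -0.2583, -0.4278, 0.5746)

q' = (-0.6481, -0.2583, -0.4278, 0.5746)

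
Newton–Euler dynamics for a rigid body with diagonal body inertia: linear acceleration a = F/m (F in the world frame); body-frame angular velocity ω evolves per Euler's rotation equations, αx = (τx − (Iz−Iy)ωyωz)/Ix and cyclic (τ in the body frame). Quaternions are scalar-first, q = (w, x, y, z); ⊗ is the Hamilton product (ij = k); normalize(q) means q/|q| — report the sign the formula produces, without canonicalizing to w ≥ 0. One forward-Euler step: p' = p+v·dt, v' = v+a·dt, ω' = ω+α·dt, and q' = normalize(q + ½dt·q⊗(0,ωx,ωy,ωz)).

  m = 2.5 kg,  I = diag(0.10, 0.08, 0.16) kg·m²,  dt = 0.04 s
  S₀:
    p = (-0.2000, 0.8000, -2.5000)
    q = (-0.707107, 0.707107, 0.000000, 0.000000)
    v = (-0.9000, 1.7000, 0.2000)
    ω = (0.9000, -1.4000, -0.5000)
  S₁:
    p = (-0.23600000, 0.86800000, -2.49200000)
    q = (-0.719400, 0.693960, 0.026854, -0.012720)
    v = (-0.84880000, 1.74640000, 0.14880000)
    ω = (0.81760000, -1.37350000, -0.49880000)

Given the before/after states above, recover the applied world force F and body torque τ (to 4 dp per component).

F = (3.2000, 2.9000, -3.2000)
τ = (-0.1500, 0.0800, 0.0300)

ω₁ − ω₀ = (-0.08240000, 0.02650000, 0.00120000)
precession coupling = (0.0560, 0.0270, 0.0252)
τ = I·(Δω/dt) + ω₀×(Iω₀) = (-0.1500, 0.0800, 0.0300)
velocity change Δv = (0.05120000, 0.04640000, -0.05120000)
applied force F = (3.2000, 2.9000, -3.2000)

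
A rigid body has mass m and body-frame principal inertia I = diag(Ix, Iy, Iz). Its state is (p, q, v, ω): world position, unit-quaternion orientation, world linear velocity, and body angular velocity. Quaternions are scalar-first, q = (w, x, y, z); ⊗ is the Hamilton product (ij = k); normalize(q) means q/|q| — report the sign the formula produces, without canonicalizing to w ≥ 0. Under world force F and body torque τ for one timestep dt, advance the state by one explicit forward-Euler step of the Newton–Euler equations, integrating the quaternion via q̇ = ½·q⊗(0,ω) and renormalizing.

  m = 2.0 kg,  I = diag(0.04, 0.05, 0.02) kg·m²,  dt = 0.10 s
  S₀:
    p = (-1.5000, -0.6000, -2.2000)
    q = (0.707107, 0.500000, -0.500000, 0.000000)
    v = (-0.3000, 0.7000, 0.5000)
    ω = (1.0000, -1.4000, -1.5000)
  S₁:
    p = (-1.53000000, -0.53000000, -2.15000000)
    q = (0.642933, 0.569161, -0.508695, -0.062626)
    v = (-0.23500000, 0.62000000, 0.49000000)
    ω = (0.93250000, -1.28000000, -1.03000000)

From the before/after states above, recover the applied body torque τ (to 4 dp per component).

Δω = ω₁−ω₀ = (-0.06750000, 0.12000000, 0.47000000)
precession coupling = (-0.0630, -0.0300, -0.0140)
I·α + gyro = (-0.0900, 0.0300, 0.0800)

τ = (-0.0900, 0.0300, 0.0800)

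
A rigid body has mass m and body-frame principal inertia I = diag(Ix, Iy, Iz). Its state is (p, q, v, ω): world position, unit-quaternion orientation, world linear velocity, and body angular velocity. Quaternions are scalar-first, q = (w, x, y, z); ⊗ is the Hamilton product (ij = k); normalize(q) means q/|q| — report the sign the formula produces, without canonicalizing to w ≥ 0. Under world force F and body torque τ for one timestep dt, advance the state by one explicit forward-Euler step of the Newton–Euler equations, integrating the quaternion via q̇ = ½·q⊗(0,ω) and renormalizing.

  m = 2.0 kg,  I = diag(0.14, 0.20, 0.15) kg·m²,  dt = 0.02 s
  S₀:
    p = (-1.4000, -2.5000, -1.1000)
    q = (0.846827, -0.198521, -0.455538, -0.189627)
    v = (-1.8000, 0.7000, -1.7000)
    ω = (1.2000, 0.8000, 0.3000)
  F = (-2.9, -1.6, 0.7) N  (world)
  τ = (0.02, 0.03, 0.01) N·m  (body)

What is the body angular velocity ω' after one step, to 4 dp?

(τ − ω×Iω)/I = (0.2286, 0.1680, -0.3173)
new body rate ω' = (1.2046, 0.8034, 0.2937)

ω' = (1.2046, 0.8034, 0.2937)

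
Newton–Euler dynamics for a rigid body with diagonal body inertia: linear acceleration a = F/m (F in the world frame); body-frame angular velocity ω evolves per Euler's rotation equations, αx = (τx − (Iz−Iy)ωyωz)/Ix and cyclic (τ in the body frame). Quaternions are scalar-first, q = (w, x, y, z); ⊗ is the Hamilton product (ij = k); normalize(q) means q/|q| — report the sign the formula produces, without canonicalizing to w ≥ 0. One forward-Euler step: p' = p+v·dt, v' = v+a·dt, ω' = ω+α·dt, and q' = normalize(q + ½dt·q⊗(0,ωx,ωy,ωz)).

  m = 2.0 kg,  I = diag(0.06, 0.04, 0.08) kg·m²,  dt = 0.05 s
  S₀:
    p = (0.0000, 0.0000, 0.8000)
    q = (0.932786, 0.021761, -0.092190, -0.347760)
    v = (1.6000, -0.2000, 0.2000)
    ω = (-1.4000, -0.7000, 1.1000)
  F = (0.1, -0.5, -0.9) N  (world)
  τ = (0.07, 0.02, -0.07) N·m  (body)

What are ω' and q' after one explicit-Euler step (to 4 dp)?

ω' = (-1.3160, -0.7135, 1.0685)
q' = (0.9404, -0.0195, -0.0968, -0.3253)

(τ − ω×Iω)/I = (1.6800, -0.2700, -0.6300)
ω + α·dt = (-1.3160, -0.7135, 1.0685)
q⊗(0,ω) = (0.3484684, -1.6507414, -0.1900233, 0.8817659)
q + ½dt·q⊗(0,ω), renormalized = (0.9404, -0.0195, -0.0968, -0.3253)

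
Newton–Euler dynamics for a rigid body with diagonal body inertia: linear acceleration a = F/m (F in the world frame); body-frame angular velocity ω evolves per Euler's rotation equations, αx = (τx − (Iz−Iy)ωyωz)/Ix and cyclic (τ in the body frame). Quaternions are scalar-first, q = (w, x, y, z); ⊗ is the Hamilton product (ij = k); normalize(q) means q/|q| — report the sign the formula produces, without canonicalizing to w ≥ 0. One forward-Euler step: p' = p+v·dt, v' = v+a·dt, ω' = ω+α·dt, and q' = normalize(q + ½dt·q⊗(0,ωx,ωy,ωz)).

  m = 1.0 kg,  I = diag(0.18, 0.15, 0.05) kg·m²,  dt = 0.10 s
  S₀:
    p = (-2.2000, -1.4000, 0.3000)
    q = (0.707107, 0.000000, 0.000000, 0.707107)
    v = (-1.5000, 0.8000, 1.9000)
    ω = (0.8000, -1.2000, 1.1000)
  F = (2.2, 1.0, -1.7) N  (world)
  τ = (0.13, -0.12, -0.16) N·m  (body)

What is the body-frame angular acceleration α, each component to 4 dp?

precession coupling ω×(Iω) = (0.1320, 0.1144, 0.0288)
angular accel α = (-0.0111, -1.5627, -3.7760)

α = (-0.0111, -1.5627, -3.7760)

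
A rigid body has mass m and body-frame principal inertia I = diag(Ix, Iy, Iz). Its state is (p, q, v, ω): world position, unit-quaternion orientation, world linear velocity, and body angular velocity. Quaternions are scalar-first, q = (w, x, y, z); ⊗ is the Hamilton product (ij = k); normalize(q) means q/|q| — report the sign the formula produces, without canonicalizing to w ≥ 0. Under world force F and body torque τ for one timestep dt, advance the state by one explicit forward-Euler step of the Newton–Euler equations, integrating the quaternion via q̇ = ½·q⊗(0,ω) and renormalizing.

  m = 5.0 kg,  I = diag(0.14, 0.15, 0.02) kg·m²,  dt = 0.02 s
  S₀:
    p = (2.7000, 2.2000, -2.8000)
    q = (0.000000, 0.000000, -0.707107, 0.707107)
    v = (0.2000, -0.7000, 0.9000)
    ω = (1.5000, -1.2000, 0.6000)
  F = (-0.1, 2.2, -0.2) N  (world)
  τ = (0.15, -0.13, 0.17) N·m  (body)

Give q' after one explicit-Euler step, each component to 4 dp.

Hamilton product q⊗(0,ω) = (-1.2727926, 0.4242642, 1.0606605, 1.0606605)
q + ½dt·q⊗(0,ω), renormalized = (-0.0127, 0.0042, -0.6964, 0.7176)

q' = (-0.0127, 0.0042, -0.6964, 0.7176)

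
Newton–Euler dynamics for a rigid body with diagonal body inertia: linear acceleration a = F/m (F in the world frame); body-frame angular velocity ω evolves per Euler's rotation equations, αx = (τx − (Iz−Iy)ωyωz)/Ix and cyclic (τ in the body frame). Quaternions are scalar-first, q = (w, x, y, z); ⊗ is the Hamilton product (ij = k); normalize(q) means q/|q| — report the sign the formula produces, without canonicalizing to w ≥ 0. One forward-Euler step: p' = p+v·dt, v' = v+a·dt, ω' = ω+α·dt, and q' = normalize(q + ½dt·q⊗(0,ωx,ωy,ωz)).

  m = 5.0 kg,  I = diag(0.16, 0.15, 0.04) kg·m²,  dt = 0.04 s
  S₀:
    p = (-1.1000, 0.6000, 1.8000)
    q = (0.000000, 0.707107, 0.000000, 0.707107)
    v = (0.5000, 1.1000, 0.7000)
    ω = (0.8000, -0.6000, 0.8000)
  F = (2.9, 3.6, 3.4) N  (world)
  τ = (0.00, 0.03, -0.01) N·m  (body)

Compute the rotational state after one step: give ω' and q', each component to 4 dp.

ω' = (0.7868, -0.6125, 0.7852)
q' = (-0.0226, 0.7154, 0.0000, 0.6984)

precession coupling ω×(Iω) = (0.0528, 0.0768, 0.0048)
angular accel α = (-0.3300, -0.3120, -0.3700)
ω + α·dt = (0.7868, -0.6125, 0.7852)
q⊗(0,ω) = (-1.1313712, 0.4242642, 0.0000000, -0.4242642)
q + ½dt·q⊗(0,ω), renormalized = (-0.0226, 0.7154, 0.0000, 0.6984)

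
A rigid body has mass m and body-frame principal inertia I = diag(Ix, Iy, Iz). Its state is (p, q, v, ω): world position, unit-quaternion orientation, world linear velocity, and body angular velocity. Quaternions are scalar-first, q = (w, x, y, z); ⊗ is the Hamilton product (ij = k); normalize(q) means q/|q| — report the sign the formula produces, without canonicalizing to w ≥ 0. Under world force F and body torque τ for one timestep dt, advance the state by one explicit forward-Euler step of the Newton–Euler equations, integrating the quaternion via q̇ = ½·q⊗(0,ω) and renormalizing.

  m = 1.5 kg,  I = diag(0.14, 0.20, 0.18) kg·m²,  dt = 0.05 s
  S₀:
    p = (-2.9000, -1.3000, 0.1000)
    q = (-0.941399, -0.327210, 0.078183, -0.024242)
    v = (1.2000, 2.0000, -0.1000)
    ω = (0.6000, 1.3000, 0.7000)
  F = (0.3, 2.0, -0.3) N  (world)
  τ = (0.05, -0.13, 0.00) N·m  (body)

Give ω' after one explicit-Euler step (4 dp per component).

ω' = (0.6244, 1.2717, 0.6870)

precession coupling ω×(Iω) = (-0.0182, -0.0168, 0.0468)
(τ − ω×Iω)/I = (0.4871, -0.5660, -0.2600)
ω + α·dt = (0.6244, 1.2717, 0.6870)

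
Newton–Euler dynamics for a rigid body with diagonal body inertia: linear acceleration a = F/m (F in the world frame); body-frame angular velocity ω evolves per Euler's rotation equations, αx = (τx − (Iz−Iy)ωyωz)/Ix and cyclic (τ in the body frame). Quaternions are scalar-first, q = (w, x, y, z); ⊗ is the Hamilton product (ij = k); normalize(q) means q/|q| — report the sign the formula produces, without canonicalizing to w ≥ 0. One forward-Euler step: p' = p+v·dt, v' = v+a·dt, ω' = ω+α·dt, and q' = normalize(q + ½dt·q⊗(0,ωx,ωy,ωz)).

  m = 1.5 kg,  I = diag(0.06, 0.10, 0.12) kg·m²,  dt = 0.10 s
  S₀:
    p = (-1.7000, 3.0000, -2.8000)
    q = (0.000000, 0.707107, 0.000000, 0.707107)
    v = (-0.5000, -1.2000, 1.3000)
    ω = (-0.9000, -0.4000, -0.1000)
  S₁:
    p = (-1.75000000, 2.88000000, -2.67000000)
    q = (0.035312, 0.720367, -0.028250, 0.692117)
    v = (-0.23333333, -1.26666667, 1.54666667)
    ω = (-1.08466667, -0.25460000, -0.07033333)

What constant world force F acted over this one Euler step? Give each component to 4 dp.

Δv = v₁−v₀ = (0.26666667, -0.06666667, 0.24666667)
F = m·Δv/dt = (4.0000, -1.0000, 3.7000)

F = (4.0000, -1.0000, 3.7000)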